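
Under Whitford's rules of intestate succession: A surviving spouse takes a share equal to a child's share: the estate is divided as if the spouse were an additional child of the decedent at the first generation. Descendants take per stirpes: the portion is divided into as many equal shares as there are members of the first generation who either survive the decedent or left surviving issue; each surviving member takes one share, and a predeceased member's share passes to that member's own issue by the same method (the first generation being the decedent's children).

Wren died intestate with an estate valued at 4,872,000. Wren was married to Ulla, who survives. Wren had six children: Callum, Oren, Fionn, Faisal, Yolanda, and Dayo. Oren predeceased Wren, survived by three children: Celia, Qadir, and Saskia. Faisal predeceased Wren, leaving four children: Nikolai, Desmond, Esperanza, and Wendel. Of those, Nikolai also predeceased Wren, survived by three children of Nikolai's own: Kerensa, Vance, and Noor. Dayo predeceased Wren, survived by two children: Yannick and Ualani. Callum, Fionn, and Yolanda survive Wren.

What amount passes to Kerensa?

Kerensa receives 58,000.

The spouse counts as an additional share at the children's level, so there are 7 primary shares of 696,000. Ulla takes one such share (696,000).
The children's combined portion (4,176,000) is divided into 6 shares of 696,000: Callum, Fionn, and Yolanda each take 696,000; Oren's 696,000 share passes to Oren's issue; Faisal's 696,000 share passes to Faisal's issue; Dayo's 696,000 share passes to Dayo's issue.
Oren's share (696,000) is divided into 3 shares of 232,000: Celia, Qadir, and Saskia each take 232,000.
Faisal's share (696,000) is divided into 4 shares of 174,000: Desmond, Esperanza, and Wendel each take 174,000; Nikolai's 174,000 share passes to Nikolai's issue.
Nikolai's share (174,000) is divided into 3 shares of 58,000: Kerensa, Vance, and Noor each take 58,000.
Dayo's share (696,000) is divided into 2 shares of 348,000: Yannick and Ualani each take 348,000.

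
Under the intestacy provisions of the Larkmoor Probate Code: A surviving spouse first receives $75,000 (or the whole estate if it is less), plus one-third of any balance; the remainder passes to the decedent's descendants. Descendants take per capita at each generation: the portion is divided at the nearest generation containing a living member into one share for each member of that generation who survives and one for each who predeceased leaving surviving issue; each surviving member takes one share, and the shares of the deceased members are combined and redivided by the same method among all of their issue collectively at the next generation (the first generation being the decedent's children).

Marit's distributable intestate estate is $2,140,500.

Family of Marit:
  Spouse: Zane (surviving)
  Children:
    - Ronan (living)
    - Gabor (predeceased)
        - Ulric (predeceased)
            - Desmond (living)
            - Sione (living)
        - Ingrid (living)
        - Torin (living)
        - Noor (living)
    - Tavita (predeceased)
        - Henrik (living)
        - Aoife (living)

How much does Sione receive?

Sione receives $76,500.

Zane first takes $75,000, leaving a balance of $2,065,500. Zane then takes one-third of the balance ($688,500), for a total of $763,500. The remaining $1,377,000 passes to the descendants.
The descendants' portion ($1,377,000) is divided at the children's generation into 3 shares of $459,000. Ronan takes $459,000. The 2 shares of the deceased (Gabor and Tavita) are combined into a pool of $918,000.
That pool ($918,000) is divided at the grandchildren's generation into 6 shares of $153,000. Ingrid, Torin, Noor, Henrik, and Aoife each take $153,000. The remaining share for the deceased Ulric ($153,000) is carried to the next generation.
That pool ($153,000) is divided at the great-grandchildren's generation equally among Desmond and Sione: $76,500 each.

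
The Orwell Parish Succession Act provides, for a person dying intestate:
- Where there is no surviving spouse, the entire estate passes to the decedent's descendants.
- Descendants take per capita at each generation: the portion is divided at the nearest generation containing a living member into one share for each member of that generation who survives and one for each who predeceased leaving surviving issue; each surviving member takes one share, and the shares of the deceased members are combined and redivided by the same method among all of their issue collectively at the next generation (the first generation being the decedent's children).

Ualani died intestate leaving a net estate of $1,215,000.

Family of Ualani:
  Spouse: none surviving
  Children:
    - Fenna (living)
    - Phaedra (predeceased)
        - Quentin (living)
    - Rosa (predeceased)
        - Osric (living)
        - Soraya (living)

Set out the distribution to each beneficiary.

Fenna: $405,000; Quentin: $270,000; Osric: $270,000; Soraya: $270,000

The entire $1,215,000 passes to the descendants.
That amount ($1,215,000) is divided at the children's generation into 3 shares of $405,000. Fenna takes $405,000. The 2 shares of the deceased (Phaedra and Rosa) are combined into a pool of $810,000.
That pool ($810,000) is divided at the grandchildren's generation equally among Quentin, Osric, and Soraya: $270,000 each.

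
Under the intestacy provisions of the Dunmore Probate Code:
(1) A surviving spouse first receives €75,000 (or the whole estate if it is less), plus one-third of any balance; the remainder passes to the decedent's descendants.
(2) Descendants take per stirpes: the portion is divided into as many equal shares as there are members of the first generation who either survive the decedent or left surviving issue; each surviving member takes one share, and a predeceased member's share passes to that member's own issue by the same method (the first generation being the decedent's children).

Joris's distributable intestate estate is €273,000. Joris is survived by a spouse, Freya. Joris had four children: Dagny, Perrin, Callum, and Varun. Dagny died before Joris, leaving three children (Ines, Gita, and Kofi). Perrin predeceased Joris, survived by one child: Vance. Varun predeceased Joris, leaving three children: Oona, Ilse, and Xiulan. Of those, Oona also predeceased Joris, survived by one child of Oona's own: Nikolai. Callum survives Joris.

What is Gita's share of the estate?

Freya first takes €75,000, leaving a balance of €198,000. Freya then takes one-third of the balance (€66,000), for a total of €141,000. The remaining €132,000 passes to the descendants.
The descendants' portion (€132,000) is divided into 4 shares of €33,000: Callum takes €33,000; Dagny's €33,000 share passes to Dagny's issue; Perrin's €33,000 share passes to Perrin's issue; Varun's €33,000 share passes to Varun's issue.
Dagny's share (€33,000) is divided into 3 shares of €11,000: Ines, Gita, and Kofi each take €11,000.
Perrin's share (€33,000) passes entirely to Vance.
Varun's share (€33,000) is divided into 3 shares of €11,000: Ilse and Xiulan each take €11,000; Oona's €11,000 share passes to Oona's issue.
Oona's share (€11,000) passes entirely to Nikolai.

Gita receives €11,000.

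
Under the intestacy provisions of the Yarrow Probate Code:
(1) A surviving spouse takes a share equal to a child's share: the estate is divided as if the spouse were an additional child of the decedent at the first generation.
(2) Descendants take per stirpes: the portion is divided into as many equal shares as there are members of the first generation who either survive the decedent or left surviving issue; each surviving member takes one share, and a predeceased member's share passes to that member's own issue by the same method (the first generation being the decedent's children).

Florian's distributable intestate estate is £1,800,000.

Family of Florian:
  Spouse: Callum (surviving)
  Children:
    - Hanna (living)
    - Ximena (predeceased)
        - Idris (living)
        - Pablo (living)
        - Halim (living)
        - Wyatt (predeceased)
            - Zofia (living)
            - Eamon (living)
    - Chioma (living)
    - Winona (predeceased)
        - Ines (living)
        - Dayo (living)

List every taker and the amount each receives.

Callum: £360,000; Hanna: £360,000; Idris: £90,000; Pablo: £90,000; Halim: £90,000; Zofia: £45,000; Eamon: £45,000; Chioma: £360,000; Ines: £180,000; Dayo: £180,000

The spouse counts as an additional share at the children's level, so there are 5 primary shares of £360,000. Callum takes one such share (£360,000).
The children's combined portion (£1,440,000) is divided into 4 shares of £360,000: Hanna and Chioma each take £360,000; Ximena's £360,000 share passes to Ximena's issue; Winona's £360,000 share passes to Winona's issue.
Ximena's share (£360,000) is divided into 4 shares of £90,000: Idris, Pablo, and Halim each take £90,000; Wyatt's £90,000 share passes to Wyatt's issue.
Wyatt's share (£90,000) is divided into 2 shares of £45,000: Zofia and Eamon each take £45,000.
Winona's share (£360,000) is divided into 2 shares of £180,000: Ines and Dayo each take £180,000.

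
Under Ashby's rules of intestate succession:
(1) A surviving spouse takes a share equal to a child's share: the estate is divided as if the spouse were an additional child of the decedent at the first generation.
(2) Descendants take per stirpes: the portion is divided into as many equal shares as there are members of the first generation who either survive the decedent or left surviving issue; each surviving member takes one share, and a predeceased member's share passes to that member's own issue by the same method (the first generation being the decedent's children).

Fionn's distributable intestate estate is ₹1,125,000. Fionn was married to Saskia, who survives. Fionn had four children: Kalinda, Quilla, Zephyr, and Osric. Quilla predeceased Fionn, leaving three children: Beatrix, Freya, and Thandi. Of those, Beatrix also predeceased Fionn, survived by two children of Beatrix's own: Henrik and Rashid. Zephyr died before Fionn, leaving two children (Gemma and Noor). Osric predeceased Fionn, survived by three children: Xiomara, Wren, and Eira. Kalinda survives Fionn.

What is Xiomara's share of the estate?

Xiomara receives ₹75,000.

The spouse counts as an additional share at the children's level, so there are 5 primary shares of ₹225,000. Saskia takes one such share (₹225,000).
The children's combined portion (₹900,000) is divided into 4 shares of ₹225,000: Kalinda takes ₹225,000; Quilla's ₹225,000 share passes to Quilla's issue; Zephyr's ₹225,000 share passes to Zephyr's issue; Osric's ₹225,000 share passes to Osric's issue.
Quilla's share (₹225,000) is divided into 3 shares of ₹75,000: Freya and Thandi each take ₹75,000; Beatrix's ₹75,000 share passes to Beatrix's issue.
Beatrix's share (₹75,000) is divided into 2 shares of ₹37,500: Henrik and Rashid each take ₹37,500.
Zephyr's share (₹225,000) is divided into 2 shares of ₹112,500: Gemma and Noor each take ₹112,500.
Osric's share (₹225,000) is divided into 3 shares of ₹75,000: Xiomara, Wren, and Eira each take ₹75,000.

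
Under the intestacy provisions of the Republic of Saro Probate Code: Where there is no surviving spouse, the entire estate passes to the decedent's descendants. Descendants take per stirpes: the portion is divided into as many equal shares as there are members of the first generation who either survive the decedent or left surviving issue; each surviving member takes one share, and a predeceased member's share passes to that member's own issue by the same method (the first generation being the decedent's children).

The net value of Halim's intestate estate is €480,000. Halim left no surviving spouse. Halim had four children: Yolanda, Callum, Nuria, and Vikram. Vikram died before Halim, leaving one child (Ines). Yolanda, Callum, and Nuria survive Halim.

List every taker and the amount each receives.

Yolanda: €120,000; Callum: €120,000; Nuria: €120,000; Ines: €120,000

The entire €480,000 passes to the descendants.
That amount (€480,000) is divided into 4 shares of €120,000: Yolanda, Callum, and Nuria each take €120,000; Vikram's €120,000 share passes to Vikram's issue.
Vikram's share (€120,000) passes entirely to Ines.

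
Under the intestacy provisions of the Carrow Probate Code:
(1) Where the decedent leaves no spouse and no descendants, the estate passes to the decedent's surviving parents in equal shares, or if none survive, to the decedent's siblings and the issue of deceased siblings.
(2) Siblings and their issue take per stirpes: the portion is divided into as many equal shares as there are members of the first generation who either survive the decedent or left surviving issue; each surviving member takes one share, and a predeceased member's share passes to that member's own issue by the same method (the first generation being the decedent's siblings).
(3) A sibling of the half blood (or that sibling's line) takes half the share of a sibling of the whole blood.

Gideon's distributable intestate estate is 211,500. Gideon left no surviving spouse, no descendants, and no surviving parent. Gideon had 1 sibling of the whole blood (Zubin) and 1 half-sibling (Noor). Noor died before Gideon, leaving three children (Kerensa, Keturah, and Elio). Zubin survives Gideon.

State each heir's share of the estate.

The entire 211,500 passes to the siblings and their issue.
Counting each half-blood sibling's line as half a unit, there are 3/2 units in 211,500, so one unit is 141,000. Whole-blood lines (Zubin) take 141,000 each; half-blood lines (Noor) take 70,500 each.
Noor's share (70,500) is divided into 3 shares of 23,500: Kerensa, Keturah, and Elio each take 23,500.

Zubin: 141,000; Kerensa: 23,500; Keturah: 23,500; Elio: 23,500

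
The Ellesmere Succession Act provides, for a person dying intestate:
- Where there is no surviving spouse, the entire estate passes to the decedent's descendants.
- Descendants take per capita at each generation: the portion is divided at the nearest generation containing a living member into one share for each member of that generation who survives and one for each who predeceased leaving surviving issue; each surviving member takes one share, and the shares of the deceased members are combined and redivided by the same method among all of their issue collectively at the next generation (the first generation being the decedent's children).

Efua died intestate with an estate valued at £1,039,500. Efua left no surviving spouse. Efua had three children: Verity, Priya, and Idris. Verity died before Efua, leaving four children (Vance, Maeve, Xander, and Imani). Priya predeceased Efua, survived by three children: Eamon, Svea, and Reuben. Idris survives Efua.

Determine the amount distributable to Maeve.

Maeve receives £99,000.

The entire £1,039,500 passes to the descendants.
That amount (£1,039,500) is divided at the children's generation into 3 shares of £346,500. Idris takes £346,500. The 2 shares of the deceased (Verity and Priya) are combined into a pool of £693,000.
That pool (£693,000) is divided at the grandchildren's generation equally among Vance, Maeve, Xander, Imani, Eamon, Svea, and Reuben: £99,000 each.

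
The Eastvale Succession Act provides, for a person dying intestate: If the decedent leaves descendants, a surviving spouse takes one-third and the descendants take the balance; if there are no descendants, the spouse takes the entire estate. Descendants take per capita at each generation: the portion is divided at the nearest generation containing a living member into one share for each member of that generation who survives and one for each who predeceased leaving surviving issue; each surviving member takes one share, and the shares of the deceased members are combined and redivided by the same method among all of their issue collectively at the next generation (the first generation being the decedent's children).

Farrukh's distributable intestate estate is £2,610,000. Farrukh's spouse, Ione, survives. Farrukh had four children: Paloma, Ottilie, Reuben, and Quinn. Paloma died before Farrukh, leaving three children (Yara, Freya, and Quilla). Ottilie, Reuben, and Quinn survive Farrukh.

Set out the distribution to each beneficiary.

Ione takes one-third of £2,610,000 = £870,000. The remaining £1,740,000 passes to the descendants.
The descendants' portion (£1,740,000) is divided at the children's generation into 4 shares of £435,000. Ottilie, Reuben, and Quinn each take £435,000. The remaining share for the deceased Paloma (£435,000) is carried to the next generation.
That pool (£435,000) is divided at the grandchildren's generation equally among Yara, Freya, and Quilla: £145,000 each.

Ione: £870,000; Yara: £145,000; Freya: £145,000; Quilla: £145,000; Ottilie: £435,000; Reuben: £435,000; Quinn: £435,000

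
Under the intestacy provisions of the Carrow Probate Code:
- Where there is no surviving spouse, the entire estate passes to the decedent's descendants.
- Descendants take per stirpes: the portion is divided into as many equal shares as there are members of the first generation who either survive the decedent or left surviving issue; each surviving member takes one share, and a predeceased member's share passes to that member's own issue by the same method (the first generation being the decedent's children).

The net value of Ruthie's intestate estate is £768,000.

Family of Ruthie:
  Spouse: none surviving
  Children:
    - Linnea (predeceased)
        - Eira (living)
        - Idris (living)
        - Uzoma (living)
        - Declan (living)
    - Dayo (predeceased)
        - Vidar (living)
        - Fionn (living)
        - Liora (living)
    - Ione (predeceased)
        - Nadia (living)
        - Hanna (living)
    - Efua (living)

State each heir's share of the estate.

Eira: £48,000; Idris: £48,000; Uzoma: £48,000; Declan: £48,000; Vidar: £64,000; Fionn: £64,000; Liora: £64,000; Nadia: £96,000; Hanna: £96,000; Efua: £192,000

The entire £768,000 passes to the descendants.
That amount (£768,000) is divided into 4 shares of £192,000: Efua takes £192,000; Linnea's £192,000 share passes to Linnea's issue; Dayo's £192,000 share passes to Dayo's issue; Ione's £192,000 share passes to Ione's issue.
Linnea's share (£192,000) is divided into 4 shares of £48,000: Eira, Idris, Uzoma, and Declan each take £48,000.
Dayo's share (£192,000) is divided into 3 shares of £64,000: Vidar, Fionn, and Liora each take £64,000.
Ione's share (£192,000) is divided into 2 shares of £96,000: Nadia and Hanna each take £96,000.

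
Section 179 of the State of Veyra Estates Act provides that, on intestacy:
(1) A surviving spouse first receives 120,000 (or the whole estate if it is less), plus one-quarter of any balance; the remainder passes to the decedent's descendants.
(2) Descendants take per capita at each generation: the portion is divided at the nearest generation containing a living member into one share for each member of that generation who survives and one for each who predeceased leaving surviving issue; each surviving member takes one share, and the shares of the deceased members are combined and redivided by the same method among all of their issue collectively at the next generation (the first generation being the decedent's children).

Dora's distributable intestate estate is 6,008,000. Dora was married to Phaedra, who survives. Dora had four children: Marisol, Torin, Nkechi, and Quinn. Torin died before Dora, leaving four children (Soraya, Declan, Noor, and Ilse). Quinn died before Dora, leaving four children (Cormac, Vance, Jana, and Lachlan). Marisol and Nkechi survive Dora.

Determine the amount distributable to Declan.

Phaedra first takes 120,000, leaving a balance of 5,888,000. Phaedra then takes one-quarter of the balance (1,472,000), for a total of 1,592,000. The remaining 4,416,000 passes to the descendants.
The descendants' portion (4,416,000) is divided at the children's generation into 4 shares of 1,104,000. Marisol and Nkechi each take 1,104,000. The 2 shares of the deceased (Torin and Quinn) are combined into a pool of 2,208,000.
That pool (2,208,000) is divided at the grandchildren's generation equally among Soraya, Declan, Noor, Ilse, Cormac, Vance, Jana, and Lachlan: 276,000 each.

Declan receives 276,000.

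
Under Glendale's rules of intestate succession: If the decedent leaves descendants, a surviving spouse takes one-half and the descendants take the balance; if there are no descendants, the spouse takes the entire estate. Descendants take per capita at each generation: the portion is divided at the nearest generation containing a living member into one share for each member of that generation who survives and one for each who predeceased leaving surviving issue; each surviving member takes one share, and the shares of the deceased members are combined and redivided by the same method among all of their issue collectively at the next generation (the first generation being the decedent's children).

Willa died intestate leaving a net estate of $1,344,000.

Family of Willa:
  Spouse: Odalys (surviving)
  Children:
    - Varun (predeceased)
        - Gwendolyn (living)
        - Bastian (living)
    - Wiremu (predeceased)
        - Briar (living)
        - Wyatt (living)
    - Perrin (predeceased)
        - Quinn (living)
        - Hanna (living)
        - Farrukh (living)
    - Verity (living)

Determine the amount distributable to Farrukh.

Farrukh receives $72,000.

Odalys takes one-half of $1,344,000 = $672,000. The remaining $672,000 passes to the descendants.
The descendants' portion ($672,000) is divided at the children's generation into 4 shares of $168,000. Verity takes $168,000. The 3 shares of the deceased (Varun, Wiremu, and Perrin) are combined into a pool of $504,000.
That pool ($504,000) is divided at the grandchildren's generation equally among Gwendolyn, Bastian, Briar, Wyatt, Quinn, Hanna, and Farrukh: $72,000 each.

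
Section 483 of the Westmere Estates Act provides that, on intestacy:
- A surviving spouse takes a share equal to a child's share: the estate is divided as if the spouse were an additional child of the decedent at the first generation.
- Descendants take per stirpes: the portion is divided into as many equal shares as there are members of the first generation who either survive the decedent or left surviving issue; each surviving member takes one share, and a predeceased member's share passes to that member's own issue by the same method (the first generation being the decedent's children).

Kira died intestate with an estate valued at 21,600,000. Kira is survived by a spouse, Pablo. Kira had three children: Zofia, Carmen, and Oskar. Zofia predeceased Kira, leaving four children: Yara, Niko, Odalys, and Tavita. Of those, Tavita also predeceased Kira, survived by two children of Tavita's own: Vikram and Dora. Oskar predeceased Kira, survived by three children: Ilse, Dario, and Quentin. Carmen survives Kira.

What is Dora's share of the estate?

The spouse counts as an additional share at the children's level, so there are 4 primary shares of 5,400,000. Pablo takes one such share (5,400,000).
The children's combined portion (16,200,000) is divided into 3 shares of 5,400,000: Carmen takes 5,400,000; Zofia's 5,400,000 share passes to Zofia's issue; Oskar's 5,400,000 share passes to Oskar's issue.
Zofia's share (5,400,000) is divided into 4 shares of 1,350,000: Yara, Niko, and Odalys each take 1,350,000; Tavita's 1,350,000 share passes to Tavita's issue.
Tavita's share (1,350,000) is divided into 2 shares of 675,000: Vikram and Dora each take 675,000.
Oskar's share (5,400,000) is divided into 3 shares of 1,800,000: Ilse, Dario, and Quentin each take 1,800,000.

Dora receives 675,000.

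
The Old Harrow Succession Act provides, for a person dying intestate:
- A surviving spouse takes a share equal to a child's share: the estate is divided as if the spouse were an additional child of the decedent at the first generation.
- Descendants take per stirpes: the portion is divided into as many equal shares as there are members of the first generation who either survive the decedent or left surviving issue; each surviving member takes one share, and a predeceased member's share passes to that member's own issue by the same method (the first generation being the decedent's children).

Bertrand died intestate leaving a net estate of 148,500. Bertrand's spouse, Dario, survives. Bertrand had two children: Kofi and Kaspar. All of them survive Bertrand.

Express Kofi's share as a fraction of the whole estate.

Kofi receives 1/3 of the estate.

The spouse counts as an additional share at the children's level, so there are 3 primary shares of 49,500. Dario takes one such share (49,500).
The children's combined portion (99,000) is divided into 2 shares of 49,500: Kofi and Kaspar each take 49,500.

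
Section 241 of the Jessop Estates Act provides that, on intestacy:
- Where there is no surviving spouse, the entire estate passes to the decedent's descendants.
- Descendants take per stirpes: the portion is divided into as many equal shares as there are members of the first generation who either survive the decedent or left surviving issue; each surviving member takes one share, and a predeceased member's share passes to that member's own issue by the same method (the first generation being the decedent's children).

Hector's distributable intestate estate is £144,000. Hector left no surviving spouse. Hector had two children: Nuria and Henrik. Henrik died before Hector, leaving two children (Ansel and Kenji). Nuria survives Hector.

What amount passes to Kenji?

Kenji receives £36,000.

The entire £144,000 passes to the descendants.
That amount (£144,000) is divided into 2 shares of £72,000: Nuria takes £72,000; Henrik's £72,000 share passes to Henrik's issue.
Henrik's share (£72,000) is divided into 2 shares of £36,000: Ansel and Kenji each take £36,000.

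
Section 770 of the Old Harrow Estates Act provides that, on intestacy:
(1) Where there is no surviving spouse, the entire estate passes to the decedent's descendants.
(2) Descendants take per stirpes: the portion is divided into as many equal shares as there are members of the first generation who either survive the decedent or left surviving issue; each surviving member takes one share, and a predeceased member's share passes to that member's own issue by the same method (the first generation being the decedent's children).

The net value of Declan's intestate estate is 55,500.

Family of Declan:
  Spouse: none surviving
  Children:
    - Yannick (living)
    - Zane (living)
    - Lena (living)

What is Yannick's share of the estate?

The entire 55,500 passes to the descendants.
That amount (55,500) is divided into 3 shares of 18,500: Yannick, Zane, and Lena each take 18,500.

Yannick receives 18,500.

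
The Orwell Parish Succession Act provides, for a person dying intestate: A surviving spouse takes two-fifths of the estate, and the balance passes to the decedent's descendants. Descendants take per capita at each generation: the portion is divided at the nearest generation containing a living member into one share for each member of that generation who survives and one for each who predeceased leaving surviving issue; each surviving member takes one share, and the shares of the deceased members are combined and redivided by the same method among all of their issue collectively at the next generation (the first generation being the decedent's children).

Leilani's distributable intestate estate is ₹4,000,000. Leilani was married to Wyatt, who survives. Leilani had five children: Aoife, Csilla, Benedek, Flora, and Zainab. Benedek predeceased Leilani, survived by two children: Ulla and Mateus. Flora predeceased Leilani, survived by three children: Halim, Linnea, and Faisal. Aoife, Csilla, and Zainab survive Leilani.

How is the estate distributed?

Wyatt takes two-fifths of ₹4,000,000 = ₹1,600,000. The remaining ₹2,400,000 passes to the descendants.
The descendants' portion (₹2,400,000) is divided at the children's generation into 5 shares of ₹480,000. Aoife, Csilla, and Zainab each take ₹480,000. The 2 shares of the deceased (Benedek and Flora) are combined into a pool of ₹960,000.
That pool (₹960,000) is divided at the grandchildren's generation equally among Ulla, Mateus, Halim, Linnea, and Faisal: ₹192,000 each.

Wyatt: ₹1,600,000; Aoife: ₹480,000; Csilla: ₹480,000; Ulla: ₹192,000; Mateus: ₹192,000; Halim: ₹192,000; Linnea: ₹192,000; Faisal: ₹192,000; Zainab: ₹480,000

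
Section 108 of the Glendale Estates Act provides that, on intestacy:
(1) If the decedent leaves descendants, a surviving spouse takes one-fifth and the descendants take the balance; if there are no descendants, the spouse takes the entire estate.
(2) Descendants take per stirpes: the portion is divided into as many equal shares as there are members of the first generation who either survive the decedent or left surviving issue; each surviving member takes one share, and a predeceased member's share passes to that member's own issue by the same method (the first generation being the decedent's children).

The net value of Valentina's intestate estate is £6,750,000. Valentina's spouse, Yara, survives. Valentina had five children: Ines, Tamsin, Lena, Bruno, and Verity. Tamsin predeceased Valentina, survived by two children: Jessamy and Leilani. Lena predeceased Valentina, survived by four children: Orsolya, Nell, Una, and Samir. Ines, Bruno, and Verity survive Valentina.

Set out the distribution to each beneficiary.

Yara: £1,350,000; Ines: £1,080,000; Jessamy: £540,000; Leilani: £540,000; Orsolya: £270,000; Nell: £270,000; Una: £270,000; Samir: £270,000; Bruno: £1,080,000; Verity: £1,080,000

Yara takes one-fifth of £6,750,000 = £1,350,000. The remaining £5,400,000 passes to the descendants.
The descendants' portion (£5,400,000) is divided into 5 shares of £1,080,000: Ines, Bruno, and Verity each take £1,080,000; Tamsin's £1,080,000 share passes to Tamsin's issue; Lena's £1,080,000 share passes to Lena's issue.
Tamsin's share (£1,080,000) is divided into 2 shares of £540,000: Jessamy and Leilani each take £540,000.
Lena's share (£1,080,000) is divided into 4 shares of £270,000: Orsolya, Nell, Una, and Samir each take £270,000.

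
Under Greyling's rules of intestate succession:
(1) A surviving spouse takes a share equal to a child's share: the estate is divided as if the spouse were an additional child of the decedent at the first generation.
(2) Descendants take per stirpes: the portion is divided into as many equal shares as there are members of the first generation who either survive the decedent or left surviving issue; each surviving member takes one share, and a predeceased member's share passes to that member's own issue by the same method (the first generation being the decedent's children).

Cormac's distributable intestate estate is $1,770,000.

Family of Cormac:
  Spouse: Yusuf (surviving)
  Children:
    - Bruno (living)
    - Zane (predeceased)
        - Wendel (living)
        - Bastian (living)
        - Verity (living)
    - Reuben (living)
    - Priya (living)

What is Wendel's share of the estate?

Wendel receives $118,000.

The spouse counts as an additional share at the children's level, so there are 5 primary shares of $354,000. Yusuf takes one such share ($354,000).
The children's combined portion ($1,416,000) is divided into 4 shares of $354,000: Bruno, Reuben, and Priya each take $354,000; Zane's $354,000 share passes to Zane's issue.
Zane's share ($354,000) is divided into 3 shares of $118,000: Wendel, Bastian, and Verity each take $118,000.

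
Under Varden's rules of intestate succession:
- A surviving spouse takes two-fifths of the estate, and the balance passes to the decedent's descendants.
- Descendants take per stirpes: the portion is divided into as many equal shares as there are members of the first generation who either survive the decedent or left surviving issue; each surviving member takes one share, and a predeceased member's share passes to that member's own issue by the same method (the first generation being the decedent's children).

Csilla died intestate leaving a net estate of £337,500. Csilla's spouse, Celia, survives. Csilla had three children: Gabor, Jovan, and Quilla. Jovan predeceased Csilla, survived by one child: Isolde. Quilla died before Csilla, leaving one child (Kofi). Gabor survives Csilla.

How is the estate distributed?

Celia takes two-fifths of £337,500 = £135,000. The remaining £202,500 passes to the descendants.
The descendants' portion (£202,500) is divided into 3 shares of £67,500: Gabor takes £67,500; Jovan's £67,500 share passes to Jovan's issue; Quilla's £67,500 share passes to Quilla's issue.
Jovan's share (£67,500) passes entirely to Isolde.
Quilla's share (£67,500) passes entirely to Kofi.

Celia: £135,000; Gabor: £67,500; Isolde: £67,500; Kofi: £67,500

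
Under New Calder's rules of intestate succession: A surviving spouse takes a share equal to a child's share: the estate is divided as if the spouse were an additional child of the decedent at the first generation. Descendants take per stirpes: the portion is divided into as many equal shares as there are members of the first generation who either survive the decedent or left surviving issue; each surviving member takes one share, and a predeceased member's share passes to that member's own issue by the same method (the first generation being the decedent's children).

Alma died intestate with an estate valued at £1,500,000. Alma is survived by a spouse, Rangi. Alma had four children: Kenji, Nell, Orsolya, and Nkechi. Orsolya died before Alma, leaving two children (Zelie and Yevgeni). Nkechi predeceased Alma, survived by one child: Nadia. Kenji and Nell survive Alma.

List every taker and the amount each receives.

Rangi: £300,000; Kenji: £300,000; Nell: £300,000; Zelie: £150,000; Yevgeni: £150,000; Nadia: £300,000

The spouse counts as an additional share at the children's level, so there are 5 primary shares of £300,000. Rangi takes one such share (£300,000).
The children's combined portion (£1,200,000) is divided into 4 shares of £300,000: Kenji and Nell each take £300,000; Orsolya's £300,000 share passes to Orsolya's issue; Nkechi's £300,000 share passes to Nkechi's issue.
Orsolya's share (£300,000) is divided into 2 shares of £150,000: Zelie and Yevgeni each take £150,000.
Nkechi's share (£300,000) passes entirely to Nadia.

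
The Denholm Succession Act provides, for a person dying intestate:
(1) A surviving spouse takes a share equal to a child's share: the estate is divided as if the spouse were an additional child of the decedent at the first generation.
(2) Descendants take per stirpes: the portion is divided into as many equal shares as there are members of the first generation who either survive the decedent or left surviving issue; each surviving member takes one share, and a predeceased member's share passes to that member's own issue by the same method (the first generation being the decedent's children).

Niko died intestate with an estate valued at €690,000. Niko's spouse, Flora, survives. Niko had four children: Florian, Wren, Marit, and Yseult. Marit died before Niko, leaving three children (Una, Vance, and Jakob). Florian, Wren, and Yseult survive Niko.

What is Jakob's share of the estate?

Jakob receives €46,000.

The spouse counts as an additional share at the children's level, so there are 5 primary shares of €138,000. Flora takes one such share (€138,000).
The children's combined portion (€552,000) is divided into 4 shares of €138,000: Florian, Wren, and Yseult each take €138,000; Marit's €138,000 share passes to Marit's issue.
Marit's share (€138,000) is divided into 3 shares of €46,000: Una, Vance, and Jakob each take €46,000.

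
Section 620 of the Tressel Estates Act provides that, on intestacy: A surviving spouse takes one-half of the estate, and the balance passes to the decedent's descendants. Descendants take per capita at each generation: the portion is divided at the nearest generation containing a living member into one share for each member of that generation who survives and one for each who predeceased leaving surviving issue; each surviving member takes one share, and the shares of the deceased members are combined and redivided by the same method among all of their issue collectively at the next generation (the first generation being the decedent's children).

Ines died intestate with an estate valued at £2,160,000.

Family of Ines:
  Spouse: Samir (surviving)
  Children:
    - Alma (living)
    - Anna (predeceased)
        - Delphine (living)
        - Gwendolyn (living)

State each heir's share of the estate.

Samir takes one-half of £2,160,000 = £1,080,000. The remaining £1,080,000 passes to the descendants.
The descendants' portion (£1,080,000) is divided at the children's generation into 2 shares of £540,000. Alma takes £540,000. The remaining share for the deceased Anna (£540,000) is carried to the next generation.
That pool (£540,000) is divided at the grandchildren's generation equally among Delphine and Gwendolyn: £270,000 each.

Samir: £1,080,000; Alma: £540,000; Delphine: £270,000; Gwendolyn: £270,000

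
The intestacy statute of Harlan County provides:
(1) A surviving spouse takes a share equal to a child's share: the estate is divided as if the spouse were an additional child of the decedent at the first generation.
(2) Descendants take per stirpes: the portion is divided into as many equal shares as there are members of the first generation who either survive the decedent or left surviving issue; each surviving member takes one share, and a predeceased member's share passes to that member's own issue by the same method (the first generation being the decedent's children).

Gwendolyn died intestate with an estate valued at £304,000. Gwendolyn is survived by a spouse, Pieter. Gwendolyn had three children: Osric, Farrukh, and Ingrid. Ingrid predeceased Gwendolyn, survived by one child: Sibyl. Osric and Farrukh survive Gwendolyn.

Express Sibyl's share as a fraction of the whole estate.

Sibyl receives 1/4 of the estate.

The spouse counts as an additional share at the children's level, so there are 4 primary shares of £76,000. Pieter takes one such share (£76,000).
The children's combined portion (£228,000) is divided into 3 shares of £76,000: Osric and Farrukh each take £76,000; Ingrid's £76,000 share passes to Ingrid's issue.
Ingrid's share (£76,000) passes entirely to Sibyl.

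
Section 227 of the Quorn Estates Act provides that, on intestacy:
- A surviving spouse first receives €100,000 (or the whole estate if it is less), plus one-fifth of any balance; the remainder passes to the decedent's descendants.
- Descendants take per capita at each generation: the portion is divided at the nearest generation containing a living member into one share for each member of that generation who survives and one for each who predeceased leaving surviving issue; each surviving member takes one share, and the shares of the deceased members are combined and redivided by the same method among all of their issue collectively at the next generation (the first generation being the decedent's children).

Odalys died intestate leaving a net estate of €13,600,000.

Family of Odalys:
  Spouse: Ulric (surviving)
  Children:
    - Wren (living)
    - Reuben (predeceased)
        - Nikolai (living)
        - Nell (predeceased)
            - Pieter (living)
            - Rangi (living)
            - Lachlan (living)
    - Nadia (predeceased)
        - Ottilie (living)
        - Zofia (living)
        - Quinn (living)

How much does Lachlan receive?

Ulric first takes €100,000, leaving a balance of €13,500,000. Ulric then takes one-fifth of the balance (€2,700,000), for a total of €2,800,000. The remaining €10,800,000 passes to the descendants.
The descendants' portion (€10,800,000) is divided at the children's generation into 3 shares of €3,600,000. Wren takes €3,600,000. The 2 shares of the deceased (Reuben and Nadia) are combined into a pool of €7,200,000.
That pool (€7,200,000) is divided at the grandchildren's generation into 5 shares of €1,440,000. Nikolai, Ottilie, Zofia, and Quinn each take €1,440,000. The remaining share for the deceased Nell (€1,440,000) is carried to the next generation.
That pool (€1,440,000) is divided at the great-grandchildren's generation equally among Pieter, Rangi, and Lachlan: €480,000 each.

Lachlan receives €480,000.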